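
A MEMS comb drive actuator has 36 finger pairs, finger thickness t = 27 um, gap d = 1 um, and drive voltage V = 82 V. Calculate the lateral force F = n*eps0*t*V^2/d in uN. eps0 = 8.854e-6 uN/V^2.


Step 1: Parameters: n=36, eps0=8.854e-6 uN/V^2, t=27 um, V=82 V, d=1 um
Step 2: V^2 = 6724
Step 3: F = 36 * 8.854e-6 * 27 * 6724 / 1
F = 57.867 uN


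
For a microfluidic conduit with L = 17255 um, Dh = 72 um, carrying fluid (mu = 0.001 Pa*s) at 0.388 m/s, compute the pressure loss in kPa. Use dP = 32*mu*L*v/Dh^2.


Step 1: Convert to SI: L = 17255e-6 m, Dh = 72e-6 m
Step 2: dP = 32 * 0.001 * 17255e-6 * 0.388 / (72e-6)^2
Step 3: dP = 41326.79 Pa
Step 4: Convert to kPa: dP = 41.33 kPa


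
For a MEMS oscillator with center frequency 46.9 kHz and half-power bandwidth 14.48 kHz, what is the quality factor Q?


Step 1: Q = f0 / bandwidth
Step 2: Q = 46.9 / 14.48
Q = 3.2


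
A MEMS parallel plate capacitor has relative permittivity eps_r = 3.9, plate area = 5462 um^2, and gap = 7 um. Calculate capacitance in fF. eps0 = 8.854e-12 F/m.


Step 1: Convert area to m^2: A = 5462e-12 m^2
Step 2: Convert gap to m: d = 7e-6 m
Step 3: C = eps0 * eps_r * A / d
C = 8.854e-12 * 3.9 * 5462e-12 / 7e-6
Step 4: Convert to fF (multiply by 1e15).
C = 26.94 fF


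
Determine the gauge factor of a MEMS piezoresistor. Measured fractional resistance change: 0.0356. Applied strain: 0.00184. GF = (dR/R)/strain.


Step 1: Identify values.
dR/R = 0.0356, strain = 0.00184
Step 2: GF = (dR/R) / strain = 0.0356 / 0.00184
GF = 19.3


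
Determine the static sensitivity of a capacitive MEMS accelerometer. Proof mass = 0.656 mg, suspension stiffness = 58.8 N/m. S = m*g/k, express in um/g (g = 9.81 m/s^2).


Step 1: Convert mass: m = 0.656 mg = 6.56e-07 kg
Step 2: S = m * g / k = 6.56e-07 * 9.81 / 58.8
Step 3: S = 1.09e-07 m/g
Step 4: Convert to um/g: S = 0.109 um/g


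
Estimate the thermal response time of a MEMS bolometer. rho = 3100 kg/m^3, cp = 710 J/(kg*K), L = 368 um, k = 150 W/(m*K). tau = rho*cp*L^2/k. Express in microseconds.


Step 1: Convert L to m: L = 368e-6 m
Step 2: L^2 = (368e-6)^2 = 1.35424e-07 m^2
Step 3: tau = 3100 * 710 * 1.35424e-07 / 150 = 1.98712149e-03 s
Step 4: Convert to microseconds (multiply by 1e6).
tau = 1987.121 us


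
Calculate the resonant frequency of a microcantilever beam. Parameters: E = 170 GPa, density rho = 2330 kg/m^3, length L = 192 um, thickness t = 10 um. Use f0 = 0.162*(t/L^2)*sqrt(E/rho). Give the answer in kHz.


Step 1: Convert units to SI.
t_SI = 10e-6 m, L_SI = 192e-6 m
Step 2: Calculate sqrt(E/rho).
sqrt(170e9 / 2330) = 8541.74 m/s
Step 3: Compute f0.
f0 = 0.162 * 10e-6 / (192e-6)^2 * 8541.74 = 375369.4 Hz = 375.37 kHz


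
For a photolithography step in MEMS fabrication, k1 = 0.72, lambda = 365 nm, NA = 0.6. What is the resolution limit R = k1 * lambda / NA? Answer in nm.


Step 1: Identify values: k1 = 0.72, lambda = 365 nm, NA = 0.6
Step 2: R = k1 * lambda / NA
R = 0.72 * 365 / 0.6
R = 438.0 nm


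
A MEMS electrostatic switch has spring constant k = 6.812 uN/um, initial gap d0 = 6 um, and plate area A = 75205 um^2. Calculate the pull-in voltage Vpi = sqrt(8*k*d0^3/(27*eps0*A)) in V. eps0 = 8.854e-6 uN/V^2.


Step 1: Compute numerator: 8 * k * d0^3 = 8 * 6.812 * 6^3 = 11771.136
Step 2: Compute denominator: 27 * eps0 * A = 27 * 8.854e-6 * 75205 = 17.978357
Step 3: Vpi = sqrt(11771.136 / 17.978357)
Vpi = 25.59 V


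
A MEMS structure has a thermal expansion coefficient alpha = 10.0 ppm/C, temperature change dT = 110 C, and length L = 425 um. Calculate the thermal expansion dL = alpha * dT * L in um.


Step 1: Convert CTE: alpha = 10.0 ppm/C = 10.0e-6 /C
Step 2: dL = 10.0e-6 * 110 * 425
dL = 0.4675 um


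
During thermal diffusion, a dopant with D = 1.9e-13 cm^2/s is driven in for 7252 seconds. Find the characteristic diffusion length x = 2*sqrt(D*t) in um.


Step 1: Compute D*t = 1.9e-13 * 7252 = 1.37788e-09 cm^2
Step 2: sqrt(D*t) = 3.712e-05 cm
Step 3: x = 2 * 3.712e-05 cm = 7.424e-05 cm
Step 4: Convert to um (1 cm = 1e4 um): x = 0.742 um


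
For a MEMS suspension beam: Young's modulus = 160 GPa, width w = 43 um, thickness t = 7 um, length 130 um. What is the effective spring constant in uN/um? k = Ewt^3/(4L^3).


Step 1: Convert E to consistent units (1 GPa = 1000 uN/um^2).
E = 160 GPa = 160000 uN/um^2
Step 2: Compute t^3 = 7^3 = 343
Step 3: Compute L^3 = 130^3 = 2197000
Step 4: k = 160000 * 43 * 343 / (4 * 2197000)
k = 268.5298 uN/um


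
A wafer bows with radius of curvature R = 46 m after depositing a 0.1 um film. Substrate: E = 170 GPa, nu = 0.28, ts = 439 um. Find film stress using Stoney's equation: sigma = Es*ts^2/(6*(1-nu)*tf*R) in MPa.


Step 1: Compute numerator: Es * ts^2 = 170 * 439^2 = 32762570 (GPa*um^2)
Step 2: Compute denominator (R in um): 6*(1-nu)*tf*R = 6*0.72*0.1*46e6 = 19872000.0 (um^2)
Step 3: sigma (GPa) = 32762570 / 19872000.0 = 1.64868e+00 GPa
Step 4: Convert to MPa (x1000): sigma = 1648.7 MPa


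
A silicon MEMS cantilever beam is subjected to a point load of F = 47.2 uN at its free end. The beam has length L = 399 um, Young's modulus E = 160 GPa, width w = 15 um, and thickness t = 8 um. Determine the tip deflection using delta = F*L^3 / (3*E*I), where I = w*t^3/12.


Step 1: Calculate the second moment of area.
I = w * t^3 / 12 = 15 * 8^3 / 12 = 640.0 um^4
Step 2: Convert E to consistent units (1 GPa = 1000 uN/um^2).
E = 160 GPa = 160000 uN/um^2
Step 3: Calculate tip deflection.
delta = F * L^3 / (3 * E * I)
delta = 47.2 * 399^3 / (3 * 160000 * 640.0)
delta = 9.7598 um


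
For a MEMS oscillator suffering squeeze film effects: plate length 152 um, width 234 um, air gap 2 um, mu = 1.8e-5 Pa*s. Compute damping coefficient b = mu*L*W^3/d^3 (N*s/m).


Step 1: Convert to SI.
L = 152e-6 m, W = 234e-6 m, d = 2e-6 m
Step 2: W^3 = (234e-6)^3 = 1.28e-11 m^3
Step 3: d^3 = (2e-6)^3 = 8.00e-18 m^3
Step 4: b = 1.8e-5 * 152e-6 * 1.28e-11 / 8.00e-18
b = 4.38e-03 N*s/m


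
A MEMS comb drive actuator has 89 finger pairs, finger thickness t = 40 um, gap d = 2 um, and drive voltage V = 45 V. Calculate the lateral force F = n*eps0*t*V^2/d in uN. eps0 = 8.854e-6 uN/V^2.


Step 1: Parameters: n=89, eps0=8.854e-6 uN/V^2, t=40 um, V=45 V, d=2 um
Step 2: V^2 = 2025
Step 3: F = 89 * 8.854e-6 * 40 * 2025 / 2
F = 31.914 uN


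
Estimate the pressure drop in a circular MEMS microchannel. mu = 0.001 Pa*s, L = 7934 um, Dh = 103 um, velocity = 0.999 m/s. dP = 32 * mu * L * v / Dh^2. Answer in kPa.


Step 1: Convert to SI: L = 7934e-6 m, Dh = 103e-6 m
Step 2: dP = 32 * 0.001 * 7934e-6 * 0.999 / (103e-6)^2
Step 3: dP = 23907.45 Pa
Step 4: Convert to kPa: dP = 23.91 kPa


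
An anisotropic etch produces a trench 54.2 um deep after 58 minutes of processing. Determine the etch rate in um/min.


Step 1: Etch rate = depth / time
Step 2: rate = 54.2 / 58
rate = 0.934 um/min


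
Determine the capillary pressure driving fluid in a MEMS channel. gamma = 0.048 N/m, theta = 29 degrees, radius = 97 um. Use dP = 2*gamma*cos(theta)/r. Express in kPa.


Step 1: cos(29 deg) = 0.8746
Step 2: Convert r to m: r = 97e-6 m
Step 3: dP = 2 * 0.048 * 0.8746 / 97e-6 = 865.6 Pa
Step 4: Convert Pa to kPa (divide by 1000).
dP = 0.87 kPa


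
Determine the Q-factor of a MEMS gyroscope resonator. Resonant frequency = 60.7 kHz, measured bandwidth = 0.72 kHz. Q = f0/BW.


Step 1: Q = f0 / bandwidth
Step 2: Q = 60.7 / 0.72
Q = 84.3


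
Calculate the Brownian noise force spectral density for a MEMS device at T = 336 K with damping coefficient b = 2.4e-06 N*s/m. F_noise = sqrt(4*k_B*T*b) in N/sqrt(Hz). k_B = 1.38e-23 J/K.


Step 1: Compute 4 * k_B * T * b
= 4 * 1.38e-23 * 336 * 2.4e-06
= 4.4513e-26 N^2/Hz
Step 2: F_noise = sqrt(4.4513e-26)
F_noise = 2.11e-13 N/sqrt(Hz)


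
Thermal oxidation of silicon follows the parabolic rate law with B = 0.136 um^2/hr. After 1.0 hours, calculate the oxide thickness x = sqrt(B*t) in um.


Step 1: Compute B*t = 0.136 * 1.0 = 0.136
Step 2: x = sqrt(0.136)
x = 0.369 um


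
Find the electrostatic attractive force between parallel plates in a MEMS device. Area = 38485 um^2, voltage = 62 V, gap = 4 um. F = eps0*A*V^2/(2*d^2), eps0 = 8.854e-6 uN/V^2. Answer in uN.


Step 1: Identify parameters.
eps0 = 8.854e-6 uN/V^2, A = 38485 um^2, V = 62 V, d = 4 um
Step 2: Compute V^2 = 62^2 = 3844
Step 3: Compute d^2 = 4^2 = 16
Step 4: F = 0.5 * 8.854e-6 * 38485 * 3844 / 16
F = 40.932 uN


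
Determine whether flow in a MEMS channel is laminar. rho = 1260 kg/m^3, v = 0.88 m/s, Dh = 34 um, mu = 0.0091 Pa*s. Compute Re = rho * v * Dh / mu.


Step 1: Convert Dh to meters: Dh = 34e-6 m
Step 2: Re = rho * v * Dh / mu
Re = 1260 * 0.88 * 34e-6 / 0.0091
Re = 4.143
Since Re = 4.143 is below ~2300, the flow is laminar.


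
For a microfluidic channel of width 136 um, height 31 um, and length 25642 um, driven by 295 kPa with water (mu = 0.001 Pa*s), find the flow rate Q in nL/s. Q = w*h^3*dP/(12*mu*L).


Step 1: Convert all dimensions to SI (meters).
w = 136e-6 m, h = 31e-6 m, L = 25642e-6 m, dP = 295e3 Pa
Step 2: Q = w * h^3 * dP / (12 * mu * L)
Q = 136e-6 * (31e-6)^3 * 295e3 / (12 * 0.001 * 25642e-6) = 3.88430089e-09 m^3/s
Step 3: Convert Q from m^3/s to nL/s (1 m^3 = 1e12 nL, so multiply by 1e12).
Q = 3884.301 nL/s


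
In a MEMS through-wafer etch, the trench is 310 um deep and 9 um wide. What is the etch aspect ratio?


Step 1: AR = depth / width
Step 2: AR = 310 / 9
AR = 34.4


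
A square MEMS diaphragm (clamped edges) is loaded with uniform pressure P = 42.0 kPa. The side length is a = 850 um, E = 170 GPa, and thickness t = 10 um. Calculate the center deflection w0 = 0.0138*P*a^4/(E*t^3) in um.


Step 1: Convert pressure to compatible units (E is in GPa, so P in GPa).
P = 42.0 kPa = 42.0e-6 GPa
Step 2: Compute numerator: 0.0138 * P * a^4.
a^4 = 850^4 = 522006250000
numerator = 0.0138 * 42.0e-6 * 522006250000 = 3.025548e+05
Step 3: Compute denominator: E * t^3 = 170 * 10^3 = 170000
Step 4: w0 = numerator / denominator = 3.025548e+05 / 170000 = 1.7797 um


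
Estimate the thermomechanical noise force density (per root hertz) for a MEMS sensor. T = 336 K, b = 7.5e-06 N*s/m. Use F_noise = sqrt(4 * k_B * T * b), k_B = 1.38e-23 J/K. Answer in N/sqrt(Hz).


Step 1: Compute 4 * k_B * T * b
= 4 * 1.38e-23 * 336 * 7.5e-06
= 1.3910e-25 N^2/Hz
Step 2: F_noise = sqrt(1.3910e-25)
F_noise = 3.73e-13 N/sqrt(Hz)


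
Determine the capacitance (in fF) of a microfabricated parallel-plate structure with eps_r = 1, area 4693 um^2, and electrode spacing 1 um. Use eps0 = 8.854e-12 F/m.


Step 1: Convert area to m^2: A = 4693e-12 m^2
Step 2: Convert gap to m: d = 1e-6 m
Step 3: C = eps0 * eps_r * A / d
C = 8.854e-12 * 1 * 4693e-12 / 1e-6
Step 4: Convert to fF (multiply by 1e15).
C = 41.55 fF


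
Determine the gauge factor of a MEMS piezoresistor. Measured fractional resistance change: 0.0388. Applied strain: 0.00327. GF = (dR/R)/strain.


Step 1: Identify values.
dR/R = 0.0388, strain = 0.00327
Step 2: GF = (dR/R) / strain = 0.0388 / 0.00327
GF = 11.9


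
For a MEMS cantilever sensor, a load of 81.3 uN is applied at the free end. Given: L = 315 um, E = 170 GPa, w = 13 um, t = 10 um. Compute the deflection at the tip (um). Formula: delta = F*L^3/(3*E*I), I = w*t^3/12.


Step 1: Calculate the second moment of area.
I = w * t^3 / 12 = 13 * 10^3 / 12 = 1083.3333 um^4
Step 2: Convert E to consistent units (1 GPa = 1000 uN/um^2).
E = 170 GPa = 170000 uN/um^2
Step 3: Calculate tip deflection.
delta = F * L^3 / (3 * E * I)
delta = 81.3 * 315^3 / (3 * 170000 * 1083.3333)
delta = 4.5993 um


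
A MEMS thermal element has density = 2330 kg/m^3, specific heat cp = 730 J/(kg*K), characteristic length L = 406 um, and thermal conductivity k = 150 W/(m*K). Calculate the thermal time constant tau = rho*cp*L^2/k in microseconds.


Step 1: Convert L to m: L = 406e-6 m
Step 2: L^2 = (406e-6)^2 = 1.64836e-07 m^2
Step 3: tau = 2330 * 730 * 1.64836e-07 / 150 = 1.8691303e-03 s
Step 4: Convert to microseconds (multiply by 1e6).
tau = 1869.13 us


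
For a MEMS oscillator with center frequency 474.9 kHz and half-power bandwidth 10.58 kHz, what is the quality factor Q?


Step 1: Q = f0 / bandwidth
Step 2: Q = 474.9 / 10.58
Q = 44.9


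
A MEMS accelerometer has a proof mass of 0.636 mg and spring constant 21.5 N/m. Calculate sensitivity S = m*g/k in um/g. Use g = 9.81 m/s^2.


Step 1: Convert mass: m = 0.636 mg = 6.36e-07 kg
Step 2: S = m * g / k = 6.36e-07 * 9.81 / 21.5
Step 3: S = 2.90e-07 m/g
Step 4: Convert to um/g: S = 0.29 um/g


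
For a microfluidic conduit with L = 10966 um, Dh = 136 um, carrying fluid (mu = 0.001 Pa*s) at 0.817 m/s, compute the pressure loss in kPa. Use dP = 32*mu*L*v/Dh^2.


Step 1: Convert to SI: L = 10966e-6 m, Dh = 136e-6 m
Step 2: dP = 32 * 0.001 * 10966e-6 * 0.817 / (136e-6)^2
Step 3: dP = 15500.38 Pa
Step 4: Convert to kPa: dP = 15.5 kPa


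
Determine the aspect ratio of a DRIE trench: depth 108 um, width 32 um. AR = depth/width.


Step 1: AR = depth / width
Step 2: AR = 108 / 32
AR = 3.4


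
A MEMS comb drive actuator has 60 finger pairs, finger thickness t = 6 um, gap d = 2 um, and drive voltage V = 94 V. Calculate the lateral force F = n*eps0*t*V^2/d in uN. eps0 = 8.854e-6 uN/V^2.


Step 1: Parameters: n=60, eps0=8.854e-6 uN/V^2, t=6 um, V=94 V, d=2 um
Step 2: V^2 = 8836
Step 3: F = 60 * 8.854e-6 * 6 * 8836 / 2
F = 14.082 uN


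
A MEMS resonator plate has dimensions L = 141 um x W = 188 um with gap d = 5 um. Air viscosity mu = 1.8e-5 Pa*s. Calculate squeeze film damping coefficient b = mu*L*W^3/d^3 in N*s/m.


Step 1: Convert to SI.
L = 141e-6 m, W = 188e-6 m, d = 5e-6 m
Step 2: W^3 = (188e-6)^3 = 6.64e-12 m^3
Step 3: d^3 = (5e-6)^3 = 1.25e-16 m^3
Step 4: b = 1.8e-5 * 141e-6 * 6.64e-12 / 1.25e-16
b = 1.35e-04 N*s/m


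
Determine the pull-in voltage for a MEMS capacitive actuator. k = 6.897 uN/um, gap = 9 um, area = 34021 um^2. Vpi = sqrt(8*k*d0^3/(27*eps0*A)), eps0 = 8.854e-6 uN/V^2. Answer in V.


Step 1: Compute numerator: 8 * k * d0^3 = 8 * 6.897 * 9^3 = 40223.304
Step 2: Compute denominator: 27 * eps0 * A = 27 * 8.854e-6 * 34021 = 8.132992
Step 3: Vpi = sqrt(40223.304 / 8.132992)
Vpi = 70.33 V


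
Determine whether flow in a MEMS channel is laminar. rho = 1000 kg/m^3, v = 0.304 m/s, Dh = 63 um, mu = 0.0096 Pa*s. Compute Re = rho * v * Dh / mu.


Step 1: Convert Dh to meters: Dh = 63e-6 m
Step 2: Re = rho * v * Dh / mu
Re = 1000 * 0.304 * 63e-6 / 0.0096
Re = 1.995
Since Re = 1.995 is below ~2300, the flow is laminar.


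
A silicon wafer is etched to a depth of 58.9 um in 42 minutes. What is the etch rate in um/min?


Step 1: Etch rate = depth / time
Step 2: rate = 58.9 / 42
rate = 1.402 um/min


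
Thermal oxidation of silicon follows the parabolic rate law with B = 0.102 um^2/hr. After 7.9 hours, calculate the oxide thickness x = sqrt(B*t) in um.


Step 1: Compute B*t = 0.102 * 7.9 = 0.8058
Step 2: x = sqrt(0.8058)
x = 0.898 um


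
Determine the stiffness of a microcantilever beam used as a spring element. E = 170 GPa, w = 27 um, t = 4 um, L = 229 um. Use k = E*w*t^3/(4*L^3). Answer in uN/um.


Step 1: Convert E to consistent units (1 GPa = 1000 uN/um^2).
E = 170 GPa = 170000 uN/um^2
Step 2: Compute t^3 = 4^3 = 64
Step 3: Compute L^3 = 229^3 = 12008989
Step 4: k = 170000 * 27 * 64 / (4 * 12008989)
k = 6.1154 uN/um


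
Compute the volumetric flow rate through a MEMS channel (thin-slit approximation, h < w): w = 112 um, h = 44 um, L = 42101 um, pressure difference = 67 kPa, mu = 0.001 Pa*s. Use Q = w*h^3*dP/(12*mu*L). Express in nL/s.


Step 1: Convert all dimensions to SI (meters).
w = 112e-6 m, h = 44e-6 m, L = 42101e-6 m, dP = 67e3 Pa
Step 2: Q = w * h^3 * dP / (12 * mu * L)
Q = 112e-6 * (44e-6)^3 * 67e3 / (12 * 0.001 * 42101e-6) = 1.26525248e-09 m^3/s
Step 3: Convert Q from m^3/s to nL/s (1 m^3 = 1e12 nL, so multiply by 1e12).
Q = 1265.252 nL/s


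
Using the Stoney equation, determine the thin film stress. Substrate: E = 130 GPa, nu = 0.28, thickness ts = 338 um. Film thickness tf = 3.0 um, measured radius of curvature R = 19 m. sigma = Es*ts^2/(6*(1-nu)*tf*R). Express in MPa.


Step 1: Compute numerator: Es * ts^2 = 130 * 338^2 = 14851720 (GPa*um^2)
Step 2: Compute denominator (R in um): 6*(1-nu)*tf*R = 6*0.72*3.0*19e6 = 246240000.0 (um^2)
Step 3: sigma (GPa) = 14851720 / 246240000.0 = 6.0314e-02 GPa
Step 4: Convert to MPa (x1000): sigma = 60.3 MPa


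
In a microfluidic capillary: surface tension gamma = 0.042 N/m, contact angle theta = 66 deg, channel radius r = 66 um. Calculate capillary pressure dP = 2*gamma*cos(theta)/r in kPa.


Step 1: cos(66 deg) = 0.4067
Step 2: Convert r to m: r = 66e-6 m
Step 3: dP = 2 * 0.042 * 0.4067 / 66e-6 = 517.6 Pa
Step 4: Convert Pa to kPa (divide by 1000).
dP = 0.52 kPa


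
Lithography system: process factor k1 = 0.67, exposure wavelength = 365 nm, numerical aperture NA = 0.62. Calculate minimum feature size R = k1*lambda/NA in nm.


Step 1: Identify values: k1 = 0.67, lambda = 365 nm, NA = 0.62
Step 2: R = k1 * lambda / NA
R = 0.67 * 365 / 0.62
R = 394.4 nm


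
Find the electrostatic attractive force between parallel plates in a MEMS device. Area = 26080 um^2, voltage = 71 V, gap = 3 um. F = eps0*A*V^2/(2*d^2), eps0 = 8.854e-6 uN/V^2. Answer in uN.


Step 1: Identify parameters.
eps0 = 8.854e-6 uN/V^2, A = 26080 um^2, V = 71 V, d = 3 um
Step 2: Compute V^2 = 71^2 = 5041
Step 3: Compute d^2 = 3^2 = 9
Step 4: F = 0.5 * 8.854e-6 * 26080 * 5041 / 9
F = 64.668 uN


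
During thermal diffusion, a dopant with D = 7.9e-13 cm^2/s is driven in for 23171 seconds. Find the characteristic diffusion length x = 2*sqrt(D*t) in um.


Step 1: Compute D*t = 7.9e-13 * 23171 = 1.830509e-08 cm^2
Step 2: sqrt(D*t) = 1.35296e-04 cm
Step 3: x = 2 * 1.35296e-04 cm = 2.70592e-04 cm
Step 4: Convert to um (1 cm = 1e4 um): x = 2.706 um


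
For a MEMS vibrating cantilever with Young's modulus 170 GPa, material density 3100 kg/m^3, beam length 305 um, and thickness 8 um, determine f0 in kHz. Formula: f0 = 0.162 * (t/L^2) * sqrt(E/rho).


Step 1: Convert units to SI.
t_SI = 8e-6 m, L_SI = 305e-6 m
Step 2: Calculate sqrt(E/rho).
sqrt(170e9 / 3100) = 7405.32 m/s
Step 3: Compute f0.
f0 = 0.162 * 8e-6 / (305e-6)^2 * 7405.32 = 103169.0 Hz = 103.17 kHz


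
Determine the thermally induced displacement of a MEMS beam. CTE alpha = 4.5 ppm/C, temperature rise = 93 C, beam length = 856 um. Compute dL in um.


Step 1: Convert CTE: alpha = 4.5 ppm/C = 4.5e-6 /C
Step 2: dL = 4.5e-6 * 93 * 856
dL = 0.3582 um


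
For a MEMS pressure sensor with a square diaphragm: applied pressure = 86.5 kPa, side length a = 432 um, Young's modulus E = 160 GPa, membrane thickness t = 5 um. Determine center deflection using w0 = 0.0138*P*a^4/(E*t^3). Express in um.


Step 1: Convert pressure to compatible units (E is in GPa, so P in GPa).
P = 86.5 kPa = 86.5e-6 GPa
Step 2: Compute numerator: 0.0138 * P * a^4.
a^4 = 432^4 = 34828517376
numerator = 0.0138 * 86.5e-6 * 34828517376 = 4.15748e+04
Step 3: Compute denominator: E * t^3 = 160 * 5^3 = 20000
Step 4: w0 = numerator / denominator = 4.15748e+04 / 20000 = 2.0787 um


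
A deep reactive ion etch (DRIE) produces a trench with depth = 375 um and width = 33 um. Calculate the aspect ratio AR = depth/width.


Step 1: AR = depth / width
Step 2: AR = 375 / 33
AR = 11.4


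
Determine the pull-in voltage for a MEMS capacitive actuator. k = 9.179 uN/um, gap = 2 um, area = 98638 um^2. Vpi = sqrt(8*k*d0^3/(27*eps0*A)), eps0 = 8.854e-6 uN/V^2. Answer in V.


Step 1: Compute numerator: 8 * k * d0^3 = 8 * 9.179 * 2^3 = 587.456
Step 2: Compute denominator: 27 * eps0 * A = 27 * 8.854e-6 * 98638 = 23.580203
Step 3: Vpi = sqrt(587.456 / 23.580203)
Vpi = 4.99 V


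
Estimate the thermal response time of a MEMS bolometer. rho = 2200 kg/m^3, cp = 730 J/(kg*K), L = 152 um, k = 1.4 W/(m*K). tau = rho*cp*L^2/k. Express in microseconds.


Step 1: Convert L to m: L = 152e-6 m
Step 2: L^2 = (152e-6)^2 = 2.3104e-08 m^2
Step 3: tau = 2200 * 730 * 2.3104e-08 / 1.4 = 2.650358857e-02 s
Step 4: Convert to microseconds (multiply by 1e6).
tau = 26503.589 us


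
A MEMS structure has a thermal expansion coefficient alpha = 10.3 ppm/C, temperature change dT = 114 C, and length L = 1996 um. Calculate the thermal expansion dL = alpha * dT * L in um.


Step 1: Convert CTE: alpha = 10.3 ppm/C = 10.3e-6 /C
Step 2: dL = 10.3e-6 * 114 * 1996
dL = 2.3437 um


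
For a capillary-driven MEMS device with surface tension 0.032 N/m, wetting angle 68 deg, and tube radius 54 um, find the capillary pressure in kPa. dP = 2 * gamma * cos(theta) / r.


Step 1: cos(68 deg) = 0.3746
Step 2: Convert r to m: r = 54e-6 m
Step 3: dP = 2 * 0.032 * 0.3746 / 54e-6 = 444.0 Pa
Step 4: Convert Pa to kPa (divide by 1000).
dP = 0.44 kPa


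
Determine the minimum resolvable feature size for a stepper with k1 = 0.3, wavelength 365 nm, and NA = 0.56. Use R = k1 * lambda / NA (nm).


Step 1: Identify values: k1 = 0.3, lambda = 365 nm, NA = 0.56
Step 2: R = k1 * lambda / NA
R = 0.3 * 365 / 0.56
R = 195.5 nm


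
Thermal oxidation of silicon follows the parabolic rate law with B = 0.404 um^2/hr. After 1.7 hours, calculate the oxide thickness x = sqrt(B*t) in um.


Step 1: Compute B*t = 0.404 * 1.7 = 0.6868
Step 2: x = sqrt(0.6868)
x = 0.829 um


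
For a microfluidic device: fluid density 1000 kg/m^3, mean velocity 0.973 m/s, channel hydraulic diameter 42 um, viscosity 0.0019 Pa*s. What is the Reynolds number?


Step 1: Convert Dh to meters: Dh = 42e-6 m
Step 2: Re = rho * v * Dh / mu
Re = 1000 * 0.973 * 42e-6 / 0.0019
Re = 21.508


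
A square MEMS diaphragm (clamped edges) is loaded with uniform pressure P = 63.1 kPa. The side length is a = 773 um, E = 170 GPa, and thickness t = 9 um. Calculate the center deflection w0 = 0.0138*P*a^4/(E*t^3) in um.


Step 1: Convert pressure to compatible units (E is in GPa, so P in GPa).
P = 63.1 kPa = 63.1e-6 GPa
Step 2: Compute numerator: 0.0138 * P * a^4.
a^4 = 773^4 = 357040905841
numerator = 0.0138 * 63.1e-6 * 357040905841 = 3.109041e+05
Step 3: Compute denominator: E * t^3 = 170 * 9^3 = 123930
Step 4: w0 = numerator / denominator = 3.109041e+05 / 123930 = 2.5087 um


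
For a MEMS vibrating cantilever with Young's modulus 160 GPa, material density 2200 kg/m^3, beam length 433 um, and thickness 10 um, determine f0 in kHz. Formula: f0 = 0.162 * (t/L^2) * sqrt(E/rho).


Step 1: Convert units to SI.
t_SI = 10e-6 m, L_SI = 433e-6 m
Step 2: Calculate sqrt(E/rho).
sqrt(160e9 / 2200) = 8528.03 m/s
Step 3: Compute f0.
f0 = 0.162 * 10e-6 / (433e-6)^2 * 8528.03 = 73686.5 Hz = 73.69 kHz


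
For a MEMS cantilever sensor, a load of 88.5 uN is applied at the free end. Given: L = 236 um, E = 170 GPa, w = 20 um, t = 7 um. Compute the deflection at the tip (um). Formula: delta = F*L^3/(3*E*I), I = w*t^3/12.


Step 1: Calculate the second moment of area.
I = w * t^3 / 12 = 20 * 7^3 / 12 = 571.6667 um^4
Step 2: Convert E to consistent units (1 GPa = 1000 uN/um^2).
E = 170 GPa = 170000 uN/um^2
Step 3: Calculate tip deflection.
delta = F * L^3 / (3 * E * I)
delta = 88.5 * 236^3 / (3 * 170000 * 571.6667)
delta = 3.9899 um


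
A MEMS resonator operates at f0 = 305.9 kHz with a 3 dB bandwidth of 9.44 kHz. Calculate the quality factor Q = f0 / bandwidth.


Step 1: Q = f0 / bandwidth
Step 2: Q = 305.9 / 9.44
Q = 32.4


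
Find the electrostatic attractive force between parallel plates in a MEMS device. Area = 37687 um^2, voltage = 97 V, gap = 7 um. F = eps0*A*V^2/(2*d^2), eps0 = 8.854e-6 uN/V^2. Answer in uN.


Step 1: Identify parameters.
eps0 = 8.854e-6 uN/V^2, A = 37687 um^2, V = 97 V, d = 7 um
Step 2: Compute V^2 = 97^2 = 9409
Step 3: Compute d^2 = 7^2 = 49
Step 4: F = 0.5 * 8.854e-6 * 37687 * 9409 / 49
F = 32.037 uN


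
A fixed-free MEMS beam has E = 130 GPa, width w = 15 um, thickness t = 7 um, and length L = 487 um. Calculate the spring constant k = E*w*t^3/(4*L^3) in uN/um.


Step 1: Convert E to consistent units (1 GPa = 1000 uN/um^2).
E = 130 GPa = 130000 uN/um^2
Step 2: Compute t^3 = 7^3 = 343
Step 3: Compute L^3 = 487^3 = 115501303
Step 4: k = 130000 * 15 * 343 / (4 * 115501303)
k = 1.4477 uN/um


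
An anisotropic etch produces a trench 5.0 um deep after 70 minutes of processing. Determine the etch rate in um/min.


Step 1: Etch rate = depth / time
Step 2: rate = 5.0 / 70
rate = 0.071 um/min


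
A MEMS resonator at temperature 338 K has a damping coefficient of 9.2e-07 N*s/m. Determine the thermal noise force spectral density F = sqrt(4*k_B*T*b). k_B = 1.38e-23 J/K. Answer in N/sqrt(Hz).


Step 1: Compute 4 * k_B * T * b
= 4 * 1.38e-23 * 338 * 9.2e-07
= 1.7165e-26 N^2/Hz
Step 2: F_noise = sqrt(1.7165e-26)
F_noise = 1.31e-13 N/sqrt(Hz)


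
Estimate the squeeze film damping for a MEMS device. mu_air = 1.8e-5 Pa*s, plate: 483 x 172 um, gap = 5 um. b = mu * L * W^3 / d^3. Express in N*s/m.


Step 1: Convert to SI.
L = 483e-6 m, W = 172e-6 m, d = 5e-6 m
Step 2: W^3 = (172e-6)^3 = 5.09e-12 m^3
Step 3: d^3 = (5e-6)^3 = 1.25e-16 m^3
Step 4: b = 1.8e-5 * 483e-6 * 5.09e-12 / 1.25e-16
b = 3.54e-04 N*s/m


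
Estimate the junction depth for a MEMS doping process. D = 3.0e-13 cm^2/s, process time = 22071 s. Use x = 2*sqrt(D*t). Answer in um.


Step 1: Compute D*t = 3.0e-13 * 22071 = 6.6213e-09 cm^2
Step 2: sqrt(D*t) = 8.13714e-05 cm
Step 3: x = 2 * 8.13714e-05 cm = 1.627428e-04 cm
Step 4: Convert to um (1 cm = 1e4 um): x = 1.627 um


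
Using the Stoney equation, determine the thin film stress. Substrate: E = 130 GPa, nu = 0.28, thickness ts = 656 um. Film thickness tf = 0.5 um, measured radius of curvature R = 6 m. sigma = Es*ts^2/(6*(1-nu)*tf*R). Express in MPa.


Step 1: Compute numerator: Es * ts^2 = 130 * 656^2 = 55943680 (GPa*um^2)
Step 2: Compute denominator (R in um): 6*(1-nu)*tf*R = 6*0.72*0.5*6e6 = 12960000.0 (um^2)
Step 3: sigma (GPa) = 55943680 / 12960000.0 = 4.316642e+00 GPa
Step 4: Convert to MPa (x1000): sigma = 4316.6 MPa


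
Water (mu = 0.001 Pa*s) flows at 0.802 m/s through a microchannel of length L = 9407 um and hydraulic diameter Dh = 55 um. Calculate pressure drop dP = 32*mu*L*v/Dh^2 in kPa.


Step 1: Convert to SI: L = 9407e-6 m, Dh = 55e-6 m
Step 2: dP = 32 * 0.001 * 9407e-6 * 0.802 / (55e-6)^2
Step 3: dP = 79808.68 Pa
Step 4: Convert to kPa: dP = 79.81 kPa


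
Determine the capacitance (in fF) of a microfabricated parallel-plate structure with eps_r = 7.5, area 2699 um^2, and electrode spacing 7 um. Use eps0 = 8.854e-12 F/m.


Step 1: Convert area to m^2: A = 2699e-12 m^2
Step 2: Convert gap to m: d = 7e-6 m
Step 3: C = eps0 * eps_r * A / d
C = 8.854e-12 * 7.5 * 2699e-12 / 7e-6
Step 4: Convert to fF (multiply by 1e15).
C = 25.6 fF


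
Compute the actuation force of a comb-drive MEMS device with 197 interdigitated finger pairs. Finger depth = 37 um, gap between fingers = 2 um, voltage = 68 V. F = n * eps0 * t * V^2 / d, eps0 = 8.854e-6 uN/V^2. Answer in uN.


Step 1: Parameters: n=197, eps0=8.854e-6 uN/V^2, t=37 um, V=68 V, d=2 um
Step 2: V^2 = 4624
Step 3: F = 197 * 8.854e-6 * 37 * 4624 / 2
F = 149.209 uN


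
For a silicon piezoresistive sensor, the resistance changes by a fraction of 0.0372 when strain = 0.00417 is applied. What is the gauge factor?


Step 1: Identify values.
dR/R = 0.0372, strain = 0.00417
Step 2: GF = (dR/R) / strain = 0.0372 / 0.00417
GF = 8.9


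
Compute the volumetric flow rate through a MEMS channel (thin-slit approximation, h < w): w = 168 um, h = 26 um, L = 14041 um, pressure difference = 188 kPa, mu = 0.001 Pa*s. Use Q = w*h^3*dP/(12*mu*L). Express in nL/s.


Step 1: Convert all dimensions to SI (meters).
w = 168e-6 m, h = 26e-6 m, L = 14041e-6 m, dP = 188e3 Pa
Step 2: Q = w * h^3 * dP / (12 * mu * L)
Q = 168e-6 * (26e-6)^3 * 188e3 / (12 * 0.001 * 14041e-6) = 3.29463941e-09 m^3/s
Step 3: Convert Q from m^3/s to nL/s (1 m^3 = 1e12 nL, so multiply by 1e12).
Q = 3294.639 nL/s


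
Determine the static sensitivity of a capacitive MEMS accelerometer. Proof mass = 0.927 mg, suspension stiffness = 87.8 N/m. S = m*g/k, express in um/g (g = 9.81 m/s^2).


Step 1: Convert mass: m = 0.927 mg = 9.27e-07 kg
Step 2: S = m * g / k = 9.27e-07 * 9.81 / 87.8
Step 3: S = 1.04e-07 m/g
Step 4: Convert to um/g: S = 0.104 um/g


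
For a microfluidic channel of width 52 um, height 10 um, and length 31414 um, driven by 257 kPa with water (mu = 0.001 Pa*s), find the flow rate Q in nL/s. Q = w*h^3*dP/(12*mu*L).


Step 1: Convert all dimensions to SI (meters).
w = 52e-6 m, h = 10e-6 m, L = 31414e-6 m, dP = 257e3 Pa
Step 2: Q = w * h^3 * dP / (12 * mu * L)
Q = 52e-6 * (10e-6)^3 * 257e3 / (12 * 0.001 * 31414e-6) = 3.545128e-11 m^3/s
Step 3: Convert Q from m^3/s to nL/s (1 m^3 = 1e12 nL, so multiply by 1e12).
Q = 35.451 nL/s


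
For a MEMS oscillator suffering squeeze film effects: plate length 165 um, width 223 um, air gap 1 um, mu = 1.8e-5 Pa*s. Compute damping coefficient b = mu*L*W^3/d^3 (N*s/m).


Step 1: Convert to SI.
L = 165e-6 m, W = 223e-6 m, d = 1e-6 m
Step 2: W^3 = (223e-6)^3 = 1.11e-11 m^3
Step 3: d^3 = (1e-6)^3 = 1.00e-18 m^3
Step 4: b = 1.8e-5 * 165e-6 * 1.11e-11 / 1.00e-18
b = 3.29e-02 N*s/m


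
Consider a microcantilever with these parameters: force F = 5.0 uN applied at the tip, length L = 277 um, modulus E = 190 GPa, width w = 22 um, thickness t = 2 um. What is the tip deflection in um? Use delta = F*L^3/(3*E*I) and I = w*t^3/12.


Step 1: Calculate the second moment of area.
I = w * t^3 / 12 = 22 * 2^3 / 12 = 14.6667 um^4
Step 2: Convert E to consistent units (1 GPa = 1000 uN/um^2).
E = 190 GPa = 190000 uN/um^2
Step 3: Calculate tip deflection.
delta = F * L^3 / (3 * E * I)
delta = 5.0 * 277^3 / (3 * 190000 * 14.6667)
delta = 12.7117 um


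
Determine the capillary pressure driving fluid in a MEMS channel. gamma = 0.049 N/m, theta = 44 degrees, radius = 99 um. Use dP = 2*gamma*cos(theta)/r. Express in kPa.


Step 1: cos(44 deg) = 0.7193
Step 2: Convert r to m: r = 99e-6 m
Step 3: dP = 2 * 0.049 * 0.7193 / 99e-6 = 712.0 Pa
Step 4: Convert Pa to kPa (divide by 1000).
dP = 0.71 kPa


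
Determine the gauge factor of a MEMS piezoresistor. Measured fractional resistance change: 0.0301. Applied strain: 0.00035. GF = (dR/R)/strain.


Step 1: Identify values.
dR/R = 0.0301, strain = 0.00035
Step 2: GF = (dR/R) / strain = 0.0301 / 0.00035
GF = 86.0


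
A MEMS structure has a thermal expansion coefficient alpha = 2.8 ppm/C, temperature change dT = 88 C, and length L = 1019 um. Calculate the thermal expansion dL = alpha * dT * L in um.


Step 1: Convert CTE: alpha = 2.8 ppm/C = 2.8e-6 /C
Step 2: dL = 2.8e-6 * 88 * 1019
dL = 0.2511 um


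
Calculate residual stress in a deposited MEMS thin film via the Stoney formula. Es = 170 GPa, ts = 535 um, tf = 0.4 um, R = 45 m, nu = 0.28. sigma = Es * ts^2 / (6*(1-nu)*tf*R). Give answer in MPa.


Step 1: Compute numerator: Es * ts^2 = 170 * 535^2 = 48658250 (GPa*um^2)
Step 2: Compute denominator (R in um): 6*(1-nu)*tf*R = 6*0.72*0.4*45e6 = 77760000.0 (um^2)
Step 3: sigma (GPa) = 48658250 / 77760000.0 = 6.25749e-01 GPa
Step 4: Convert to MPa (x1000): sigma = 625.7 MPa


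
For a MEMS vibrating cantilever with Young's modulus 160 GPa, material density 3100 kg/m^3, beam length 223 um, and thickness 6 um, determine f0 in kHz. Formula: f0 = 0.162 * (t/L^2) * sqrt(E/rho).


Step 1: Convert units to SI.
t_SI = 6e-6 m, L_SI = 223e-6 m
Step 2: Calculate sqrt(E/rho).
sqrt(160e9 / 3100) = 7184.21 m/s
Step 3: Compute f0.
f0 = 0.162 * 6e-6 / (223e-6)^2 * 7184.21 = 140422.1 Hz = 140.42 kHz


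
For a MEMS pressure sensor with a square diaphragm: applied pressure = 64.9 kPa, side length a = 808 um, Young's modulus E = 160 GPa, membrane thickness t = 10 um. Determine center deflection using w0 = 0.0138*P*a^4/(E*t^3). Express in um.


Step 1: Convert pressure to compatible units (E is in GPa, so P in GPa).
P = 64.9 kPa = 64.9e-6 GPa
Step 2: Compute numerator: 0.0138 * P * a^4.
a^4 = 808^4 = 426231402496
numerator = 0.0138 * 64.9e-6 * 426231402496 = 3.817414e+05
Step 3: Compute denominator: E * t^3 = 160 * 10^3 = 160000
Step 4: w0 = numerator / denominator = 3.817414e+05 / 160000 = 2.3859 um


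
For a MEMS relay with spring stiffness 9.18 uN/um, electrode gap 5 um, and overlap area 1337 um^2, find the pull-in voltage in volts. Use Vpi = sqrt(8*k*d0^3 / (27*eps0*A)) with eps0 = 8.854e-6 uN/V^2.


Step 1: Compute numerator: 8 * k * d0^3 = 8 * 9.18 * 5^3 = 9180.0
Step 2: Compute denominator: 27 * eps0 * A = 27 * 8.854e-6 * 1337 = 0.319621
Step 3: Vpi = sqrt(9180.0 / 0.319621)
Vpi = 169.47 V


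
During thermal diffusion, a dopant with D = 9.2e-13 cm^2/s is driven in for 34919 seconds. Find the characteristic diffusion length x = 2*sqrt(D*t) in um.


Step 1: Compute D*t = 9.2e-13 * 34919 = 3.212548e-08 cm^2
Step 2: sqrt(D*t) = 1.79236e-04 cm
Step 3: x = 2 * 1.79236e-04 cm = 3.58472e-04 cm
Step 4: Convert to um (1 cm = 1e4 um): x = 3.585 um


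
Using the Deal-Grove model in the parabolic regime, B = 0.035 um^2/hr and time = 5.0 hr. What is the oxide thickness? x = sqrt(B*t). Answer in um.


Step 1: Compute B*t = 0.035 * 5.0 = 0.175
Step 2: x = sqrt(0.175)
x = 0.418 um


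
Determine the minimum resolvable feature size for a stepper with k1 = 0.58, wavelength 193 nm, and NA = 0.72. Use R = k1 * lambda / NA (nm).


Step 1: Identify values: k1 = 0.58, lambda = 193 nm, NA = 0.72
Step 2: R = k1 * lambda / NA
R = 0.58 * 193 / 0.72
R = 155.5 nm


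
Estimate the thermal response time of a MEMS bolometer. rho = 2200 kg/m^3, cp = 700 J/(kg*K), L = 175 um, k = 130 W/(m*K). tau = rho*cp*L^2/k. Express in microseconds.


Step 1: Convert L to m: L = 175e-6 m
Step 2: L^2 = (175e-6)^2 = 3.0625e-08 m^2
Step 3: tau = 2200 * 700 * 3.0625e-08 / 130 = 3.6278846e-04 s
Step 4: Convert to microseconds (multiply by 1e6).
tau = 362.788 us


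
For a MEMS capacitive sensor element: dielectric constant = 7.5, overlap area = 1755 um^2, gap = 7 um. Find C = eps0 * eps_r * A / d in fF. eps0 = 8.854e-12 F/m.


Step 1: Convert area to m^2: A = 1755e-12 m^2
Step 2: Convert gap to m: d = 7e-6 m
Step 3: C = eps0 * eps_r * A / d
C = 8.854e-12 * 7.5 * 1755e-12 / 7e-6
Step 4: Convert to fF (multiply by 1e15).
C = 16.65 fF


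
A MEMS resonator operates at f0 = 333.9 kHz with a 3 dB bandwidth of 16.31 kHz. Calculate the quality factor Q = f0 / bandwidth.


Step 1: Q = f0 / bandwidth
Step 2: Q = 333.9 / 16.31
Q = 20.5


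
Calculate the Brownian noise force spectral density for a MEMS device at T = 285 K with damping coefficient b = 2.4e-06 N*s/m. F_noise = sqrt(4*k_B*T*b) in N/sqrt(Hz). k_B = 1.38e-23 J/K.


Step 1: Compute 4 * k_B * T * b
= 4 * 1.38e-23 * 285 * 2.4e-06
= 3.7757e-26 N^2/Hz
Step 2: F_noise = sqrt(3.7757e-26)
F_noise = 1.94e-13 N/sqrt(Hz)


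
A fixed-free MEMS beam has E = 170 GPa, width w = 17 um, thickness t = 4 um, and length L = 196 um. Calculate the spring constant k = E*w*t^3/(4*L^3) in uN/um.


Step 1: Convert E to consistent units (1 GPa = 1000 uN/um^2).
E = 170 GPa = 170000 uN/um^2
Step 2: Compute t^3 = 4^3 = 64
Step 3: Compute L^3 = 196^3 = 7529536
Step 4: k = 170000 * 17 * 64 / (4 * 7529536)
k = 6.1411 uN/um


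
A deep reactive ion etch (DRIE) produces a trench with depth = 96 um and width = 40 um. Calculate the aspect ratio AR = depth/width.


Step 1: AR = depth / width
Step 2: AR = 96 / 40
AR = 2.4


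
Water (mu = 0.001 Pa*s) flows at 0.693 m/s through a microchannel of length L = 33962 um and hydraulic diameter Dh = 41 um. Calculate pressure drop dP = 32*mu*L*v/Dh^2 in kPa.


Step 1: Convert to SI: L = 33962e-6 m, Dh = 41e-6 m
Step 2: dP = 32 * 0.001 * 33962e-6 * 0.693 / (41e-6)^2
Step 3: dP = 448031.71 Pa
Step 4: Convert to kPa: dP = 448.03 kPa


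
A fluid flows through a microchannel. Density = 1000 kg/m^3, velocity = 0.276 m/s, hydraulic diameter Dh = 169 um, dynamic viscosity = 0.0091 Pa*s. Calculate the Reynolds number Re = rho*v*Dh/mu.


Step 1: Convert Dh to meters: Dh = 169e-6 m
Step 2: Re = rho * v * Dh / mu
Re = 1000 * 0.276 * 169e-6 / 0.0091
Re = 5.126


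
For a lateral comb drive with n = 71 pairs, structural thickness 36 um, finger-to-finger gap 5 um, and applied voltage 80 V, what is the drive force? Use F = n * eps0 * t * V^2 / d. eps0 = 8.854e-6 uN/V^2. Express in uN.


Step 1: Parameters: n=71, eps0=8.854e-6 uN/V^2, t=36 um, V=80 V, d=5 um
Step 2: V^2 = 6400
Step 3: F = 71 * 8.854e-6 * 36 * 6400 / 5
F = 28.967 uN


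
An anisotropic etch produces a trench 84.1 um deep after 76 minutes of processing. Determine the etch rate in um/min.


Step 1: Etch rate = depth / time
Step 2: rate = 84.1 / 76
rate = 1.107 um/min


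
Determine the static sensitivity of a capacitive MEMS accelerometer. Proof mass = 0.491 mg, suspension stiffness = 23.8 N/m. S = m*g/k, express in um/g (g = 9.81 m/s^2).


Step 1: Convert mass: m = 0.491 mg = 4.91e-07 kg
Step 2: S = m * g / k = 4.91e-07 * 9.81 / 23.8
Step 3: S = 2.02e-07 m/g
Step 4: Convert to um/g: S = 0.202 um/g


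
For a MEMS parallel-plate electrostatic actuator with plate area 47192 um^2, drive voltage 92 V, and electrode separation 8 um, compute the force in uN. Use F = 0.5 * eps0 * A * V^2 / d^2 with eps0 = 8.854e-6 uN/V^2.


Step 1: Identify parameters.
eps0 = 8.854e-6 uN/V^2, A = 47192 um^2, V = 92 V, d = 8 um
Step 2: Compute V^2 = 92^2 = 8464
Step 3: Compute d^2 = 8^2 = 64
Step 4: F = 0.5 * 8.854e-6 * 47192 * 8464 / 64
F = 27.63 uN


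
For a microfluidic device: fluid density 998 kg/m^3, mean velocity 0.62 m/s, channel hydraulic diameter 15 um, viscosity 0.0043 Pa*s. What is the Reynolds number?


Step 1: Convert Dh to meters: Dh = 15e-6 m
Step 2: Re = rho * v * Dh / mu
Re = 998 * 0.62 * 15e-6 / 0.0043
Re = 2.158


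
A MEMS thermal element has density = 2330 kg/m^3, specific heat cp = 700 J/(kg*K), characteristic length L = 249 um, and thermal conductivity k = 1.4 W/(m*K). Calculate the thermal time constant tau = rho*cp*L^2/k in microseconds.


Step 1: Convert L to m: L = 249e-6 m
Step 2: L^2 = (249e-6)^2 = 6.2001e-08 m^2
Step 3: tau = 2330 * 700 * 6.2001e-08 / 1.4 = 7.2231165e-02 s
Step 4: Convert to microseconds (multiply by 1e6).
tau = 72231.165 us


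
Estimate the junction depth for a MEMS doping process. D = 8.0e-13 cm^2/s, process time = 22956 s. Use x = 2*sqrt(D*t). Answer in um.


Step 1: Compute D*t = 8.0e-13 * 22956 = 1.83648e-08 cm^2
Step 2: sqrt(D*t) = 1.3552e-04 cm
Step 3: x = 2 * 1.3552e-04 cm = 2.7104e-04 cm
Step 4: Convert to um (1 cm = 1e4 um): x = 2.71 um


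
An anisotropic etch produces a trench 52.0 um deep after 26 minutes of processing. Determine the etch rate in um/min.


Step 1: Etch rate = depth / time
Step 2: rate = 52.0 / 26
rate = 2.0 um/min


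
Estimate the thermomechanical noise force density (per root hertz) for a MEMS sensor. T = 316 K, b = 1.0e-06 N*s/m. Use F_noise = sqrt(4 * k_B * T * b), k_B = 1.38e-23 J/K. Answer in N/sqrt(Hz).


Step 1: Compute 4 * k_B * T * b
= 4 * 1.38e-23 * 316 * 1.0e-06
= 1.7443e-26 N^2/Hz
Step 2: F_noise = sqrt(1.7443e-26)
F_noise = 1.32e-13 N/sqrt(Hz)


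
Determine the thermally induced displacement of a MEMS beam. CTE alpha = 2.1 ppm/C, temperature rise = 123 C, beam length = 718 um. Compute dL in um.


Step 1: Convert CTE: alpha = 2.1 ppm/C = 2.1e-6 /C
Step 2: dL = 2.1e-6 * 123 * 718
dL = 0.1855 um


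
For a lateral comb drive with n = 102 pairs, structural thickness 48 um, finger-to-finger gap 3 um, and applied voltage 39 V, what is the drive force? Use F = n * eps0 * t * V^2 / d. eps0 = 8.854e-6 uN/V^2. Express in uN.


Step 1: Parameters: n=102, eps0=8.854e-6 uN/V^2, t=48 um, V=39 V, d=3 um
Step 2: V^2 = 1521
Step 3: F = 102 * 8.854e-6 * 48 * 1521 / 3
F = 21.978 uN


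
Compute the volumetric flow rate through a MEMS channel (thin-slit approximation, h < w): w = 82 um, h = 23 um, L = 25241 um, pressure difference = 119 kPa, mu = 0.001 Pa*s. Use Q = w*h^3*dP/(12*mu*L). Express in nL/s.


Step 1: Convert all dimensions to SI (meters).
w = 82e-6 m, h = 23e-6 m, L = 25241e-6 m, dP = 119e3 Pa
Step 2: Q = w * h^3 * dP / (12 * mu * L)
Q = 82e-6 * (23e-6)^3 * 119e3 / (12 * 0.001 * 25241e-6) = 3.9197333e-10 m^3/s
Step 3: Convert Q from m^3/s to nL/s (1 m^3 = 1e12 nL, so multiply by 1e12).
Q = 391.973 nL/s
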